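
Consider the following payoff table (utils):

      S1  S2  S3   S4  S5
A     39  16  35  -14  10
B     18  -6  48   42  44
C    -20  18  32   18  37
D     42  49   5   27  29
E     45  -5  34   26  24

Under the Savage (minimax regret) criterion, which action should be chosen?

D

Column bests: S1=45, S2=49, S3=48, S4=42, S5=44.
A regrets: 6, 33, 13, 56, 34 → max 56
B regrets: 27, 55, 0, 0, 0 → max 55
C regrets: 65, 31, 16, 24, 7 → max 65
D regrets: 3, 0, 43, 15, 15 → max 43
E regrets: 0, 54, 14, 16, 20 → max 54
Smallest max regret = 43 → D.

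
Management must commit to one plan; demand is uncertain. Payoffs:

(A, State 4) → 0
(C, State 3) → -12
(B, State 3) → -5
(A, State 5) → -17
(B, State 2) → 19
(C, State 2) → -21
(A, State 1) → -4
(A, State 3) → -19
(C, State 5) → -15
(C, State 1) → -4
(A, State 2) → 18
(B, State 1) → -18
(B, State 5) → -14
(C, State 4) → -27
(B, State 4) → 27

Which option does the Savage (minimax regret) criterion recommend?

Column bests: State 1=-4, State 2=19, State 3=-5, State 4=27, State 5=-14.
A regrets: 0, 1, 14, 27, 3 → max 27
B regrets: 14, 0, 0, 0, 0 → max 14
C regrets: 0, 40, 7, 54, 1 → max 54
Smallest max regret = 14 → B.

B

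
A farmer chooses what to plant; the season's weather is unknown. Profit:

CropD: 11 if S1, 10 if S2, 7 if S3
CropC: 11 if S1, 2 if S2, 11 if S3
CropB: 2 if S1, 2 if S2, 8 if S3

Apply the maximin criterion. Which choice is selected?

Row minima: CropD=7, CropC=2, CropB=2
Best worst-case = 7 → CropD.

CropD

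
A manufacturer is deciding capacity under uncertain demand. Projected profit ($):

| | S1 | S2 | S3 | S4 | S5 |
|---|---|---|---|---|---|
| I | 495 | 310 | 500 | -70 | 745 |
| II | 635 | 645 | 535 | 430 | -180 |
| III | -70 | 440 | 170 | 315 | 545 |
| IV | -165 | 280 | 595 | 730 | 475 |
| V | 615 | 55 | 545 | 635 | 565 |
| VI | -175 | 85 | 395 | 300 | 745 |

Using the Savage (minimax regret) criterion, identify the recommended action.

V

Column bests: S1=635, S2=645, S3=595, S4=730, S5=745.
I regrets: 140, 335, 95, 800, 0 → max 800
II regrets: 0, 0, 60, 300, 925 → max 925
III regrets: 705, 205, 425, 415, 200 → max 705
IV regrets: 800, 365, 0, 0, 270 → max 800
V regrets: 20, 590, 50, 95, 180 → max 590
VI regrets: 810, 560, 200, 430, 0 → max 810
Smallest max regret = 590 → V.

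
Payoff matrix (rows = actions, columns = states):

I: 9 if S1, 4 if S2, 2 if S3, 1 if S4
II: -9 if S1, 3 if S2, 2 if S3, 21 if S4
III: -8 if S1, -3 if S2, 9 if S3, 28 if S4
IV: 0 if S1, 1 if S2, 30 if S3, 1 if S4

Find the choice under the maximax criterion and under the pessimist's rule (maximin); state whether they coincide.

Row maxima: I=9, II=21, III=28, IV=30
Best best-case = 30 → IV.
Row minima: I=1, II=-9, III=-8, IV=0
Best worst-case = 1 → I.

maximax → IV; maximin → I (disagree)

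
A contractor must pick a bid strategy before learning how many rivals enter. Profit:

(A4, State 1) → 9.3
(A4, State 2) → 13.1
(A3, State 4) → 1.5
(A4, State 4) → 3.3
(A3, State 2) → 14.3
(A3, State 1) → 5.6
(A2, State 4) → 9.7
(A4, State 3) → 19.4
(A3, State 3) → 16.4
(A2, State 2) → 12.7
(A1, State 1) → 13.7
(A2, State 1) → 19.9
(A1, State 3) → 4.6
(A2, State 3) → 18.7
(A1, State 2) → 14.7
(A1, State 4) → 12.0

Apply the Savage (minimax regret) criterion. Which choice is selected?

A2

Column bests: State 1=19.9, State 2=14.7, State 3=19.4, State 4=12.0.
A1 regrets: 6.2, 0.0, 14.8, 0.0 → max 14.8
A2 regrets: 0.0, 2.0, 0.7, 2.3 → max 2.3
A3 regrets: 14.3, 0.4, 3.0, 10.5 → max 14.3
A4 regrets: 10.6, 1.6, 0.0, 8.7 → max 10.6
Smallest max regret = 2.3 → A2.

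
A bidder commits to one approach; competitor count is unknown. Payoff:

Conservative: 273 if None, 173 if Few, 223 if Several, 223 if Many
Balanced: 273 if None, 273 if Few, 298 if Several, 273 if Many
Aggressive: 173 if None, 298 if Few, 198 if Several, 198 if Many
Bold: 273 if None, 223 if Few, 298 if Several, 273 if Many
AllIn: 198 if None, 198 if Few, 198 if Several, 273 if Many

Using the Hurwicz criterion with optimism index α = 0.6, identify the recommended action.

Balanced

Conservative: 0.6·273 + 0.4·173 = 233
Balanced: 0.6·298 + 0.4·273 = 288
Aggressive: 0.6·298 + 0.4·173 = 248
Bold: 0.6·298 + 0.4·223 = 268
AllIn: 0.6·273 + 0.4·198 = 243
Highest Hurwicz score = 288 → Balanced.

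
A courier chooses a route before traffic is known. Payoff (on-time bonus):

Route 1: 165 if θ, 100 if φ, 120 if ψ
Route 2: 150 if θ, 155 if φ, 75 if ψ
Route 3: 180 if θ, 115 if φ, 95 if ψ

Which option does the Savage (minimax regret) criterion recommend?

Column bests: θ=180, φ=155, ψ=120.
Route 1 regrets: 15, 55, 0 → max 55
Route 2 regrets: 30, 0, 45 → max 45
Route 3 regrets: 0, 40, 25 → max 40
Smallest max regret = 40 → Route 3.

Route 3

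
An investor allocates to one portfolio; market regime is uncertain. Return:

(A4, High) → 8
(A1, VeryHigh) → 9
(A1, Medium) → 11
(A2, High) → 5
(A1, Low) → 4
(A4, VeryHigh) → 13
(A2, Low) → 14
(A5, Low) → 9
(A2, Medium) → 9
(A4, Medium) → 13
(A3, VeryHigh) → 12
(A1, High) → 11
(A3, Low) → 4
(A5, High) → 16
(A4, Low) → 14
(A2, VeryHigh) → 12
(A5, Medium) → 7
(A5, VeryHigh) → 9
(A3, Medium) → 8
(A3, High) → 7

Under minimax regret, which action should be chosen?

A5

Column bests: Low=14, Medium=13, High=16, VeryHigh=13.
A1 regrets: 10, 2, 5, 4 → max 10
A2 regrets: 0, 4, 11, 1 → max 11
A3 regrets: 10, 5, 9, 1 → max 10
A4 regrets: 0, 0, 8, 0 → max 8
A5 regrets: 5, 6, 0, 4 → max 6
Smallest max regret = 6 → A5.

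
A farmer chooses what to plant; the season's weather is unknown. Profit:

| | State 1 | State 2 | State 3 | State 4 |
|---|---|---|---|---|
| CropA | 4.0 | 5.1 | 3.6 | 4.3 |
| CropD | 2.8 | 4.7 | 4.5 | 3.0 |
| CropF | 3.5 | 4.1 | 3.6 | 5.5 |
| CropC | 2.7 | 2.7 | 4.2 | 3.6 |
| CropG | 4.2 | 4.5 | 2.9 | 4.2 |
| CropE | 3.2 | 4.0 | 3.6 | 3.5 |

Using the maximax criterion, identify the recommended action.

Row maxima: CropA=5.1, CropD=4.7, CropF=5.5, CropC=4.2, CropG=4.5, CropE=4.0
Best best-case = 5.5 → CropF.

CropF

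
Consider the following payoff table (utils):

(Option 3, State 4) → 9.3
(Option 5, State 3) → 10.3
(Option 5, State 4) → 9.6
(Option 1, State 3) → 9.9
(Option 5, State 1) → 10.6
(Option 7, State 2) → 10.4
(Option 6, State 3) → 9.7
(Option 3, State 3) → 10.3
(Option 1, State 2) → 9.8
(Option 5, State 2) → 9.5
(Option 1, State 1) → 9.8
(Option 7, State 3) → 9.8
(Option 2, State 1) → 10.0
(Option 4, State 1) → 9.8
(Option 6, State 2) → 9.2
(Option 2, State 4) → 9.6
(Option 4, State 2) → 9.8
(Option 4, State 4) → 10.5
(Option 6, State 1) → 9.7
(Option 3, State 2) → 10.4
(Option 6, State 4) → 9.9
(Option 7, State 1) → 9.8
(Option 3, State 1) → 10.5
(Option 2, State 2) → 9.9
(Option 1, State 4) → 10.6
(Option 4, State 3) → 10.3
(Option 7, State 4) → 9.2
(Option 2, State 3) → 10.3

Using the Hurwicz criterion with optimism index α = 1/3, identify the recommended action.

Option 1: 1/3·10.6 + 2/3·9.8 = 151/15
Option 2: 1/3·10.3 + 2/3·9.6 = 59/6
Option 3: 1/3·10.5 + 2/3·9.3 = 9.7
Option 4: 1/3·10.5 + 2/3·9.8 = 301/30
Option 5: 1/3·10.6 + 2/3·9.5 = 148/15
Option 6: 1/3·9.9 + 2/3·9.2 = 283/30
Option 7: 1/3·10.4 + 2/3·9.2 = 9.6
Highest Hurwicz score = 151/15 → Option 1.

Option 1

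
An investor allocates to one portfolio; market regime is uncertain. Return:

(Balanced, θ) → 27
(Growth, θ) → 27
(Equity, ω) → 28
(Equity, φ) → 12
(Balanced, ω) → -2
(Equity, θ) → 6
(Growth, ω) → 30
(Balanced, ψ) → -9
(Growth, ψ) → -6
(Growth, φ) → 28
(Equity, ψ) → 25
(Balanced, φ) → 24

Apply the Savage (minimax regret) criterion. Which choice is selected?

Equity

Column bests: θ=27, φ=28, ψ=25, ω=30.
Equity regrets: 21, 16, 0, 2 → max 21
Balanced regrets: 0, 4, 34, 32 → max 34
Growth regrets: 0, 0, 31, 0 → max 31
Smallest max regret = 21 → Equity.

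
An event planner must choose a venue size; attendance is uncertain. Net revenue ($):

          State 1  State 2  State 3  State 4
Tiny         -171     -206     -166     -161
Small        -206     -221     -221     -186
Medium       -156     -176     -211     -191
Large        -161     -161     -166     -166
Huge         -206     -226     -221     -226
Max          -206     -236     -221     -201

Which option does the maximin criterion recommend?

Row minima: Tiny=-206, Small=-221, Medium=-211, Large=-166, Huge=-226, Max=-236
Best worst-case = -166 → Large.

Large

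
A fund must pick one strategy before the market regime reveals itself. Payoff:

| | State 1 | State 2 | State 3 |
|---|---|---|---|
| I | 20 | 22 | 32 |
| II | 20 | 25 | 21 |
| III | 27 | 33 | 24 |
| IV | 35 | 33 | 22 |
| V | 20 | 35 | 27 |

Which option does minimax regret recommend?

Column bests: State 1=35, State 2=35, State 3=32.
I regrets: 15, 13, 0 → max 15
II regrets: 15, 10, 11 → max 15
III regrets: 8, 2, 8 → max 8
IV regrets: 0, 2, 10 → max 10
V regrets: 15, 0, 5 → max 15
Smallest max regret = 8 → III.

III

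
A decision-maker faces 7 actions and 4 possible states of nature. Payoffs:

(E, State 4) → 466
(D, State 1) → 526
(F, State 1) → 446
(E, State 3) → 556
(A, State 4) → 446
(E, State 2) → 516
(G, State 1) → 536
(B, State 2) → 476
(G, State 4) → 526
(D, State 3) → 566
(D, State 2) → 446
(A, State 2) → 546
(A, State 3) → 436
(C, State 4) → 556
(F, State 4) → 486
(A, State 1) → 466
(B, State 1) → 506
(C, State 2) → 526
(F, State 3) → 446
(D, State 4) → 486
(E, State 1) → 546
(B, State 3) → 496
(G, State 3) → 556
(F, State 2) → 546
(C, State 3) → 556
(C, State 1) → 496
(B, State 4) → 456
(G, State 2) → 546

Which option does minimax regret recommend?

Column bests: State 1=546, State 2=546, State 3=566, State 4=556.
A regrets: 80, 0, 130, 110 → max 130
B regrets: 40, 70, 70, 100 → max 100
C regrets: 50, 20, 10, 0 → max 50
D regrets: 20, 100, 0, 70 → max 100
E regrets: 0, 30, 10, 90 → max 90
F regrets: 100, 0, 120, 70 → max 120
G regrets: 10, 0, 10, 30 → max 30
Smallest max regret = 30 → G.

G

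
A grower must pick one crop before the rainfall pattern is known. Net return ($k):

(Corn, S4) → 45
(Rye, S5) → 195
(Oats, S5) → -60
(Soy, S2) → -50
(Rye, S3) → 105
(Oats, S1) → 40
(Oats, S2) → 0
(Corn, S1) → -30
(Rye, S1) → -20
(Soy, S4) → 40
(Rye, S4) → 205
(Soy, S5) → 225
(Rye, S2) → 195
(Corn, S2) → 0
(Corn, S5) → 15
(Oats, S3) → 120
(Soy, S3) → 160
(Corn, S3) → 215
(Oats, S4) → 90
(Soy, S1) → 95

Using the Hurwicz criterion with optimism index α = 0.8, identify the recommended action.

Soy

Rye: 0.8·205 + 0.2·(-20) = 160
Soy: 0.8·225 + 0.2·(-50) = 170
Corn: 0.8·215 + 0.2·(-30) = 166
Oats: 0.8·120 + 0.2·(-60) = 84
Highest Hurwicz score = 170 → Soy.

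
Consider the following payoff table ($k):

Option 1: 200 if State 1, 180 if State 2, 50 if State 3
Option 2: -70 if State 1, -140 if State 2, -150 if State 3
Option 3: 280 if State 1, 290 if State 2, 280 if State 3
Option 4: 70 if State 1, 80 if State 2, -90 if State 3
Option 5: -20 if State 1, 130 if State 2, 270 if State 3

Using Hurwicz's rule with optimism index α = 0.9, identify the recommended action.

Option 3

Option 1: 0.9·200 + 0.1·50 = 185
Option 2: 0.9·(-70) + 0.1·(-150) = -78
Option 3: 0.9·290 + 0.1·280 = 289
Option 4: 0.9·80 + 0.1·(-90) = 63
Option 5: 0.9·270 + 0.1·(-20) = 241
Highest Hurwicz score = 289 → Option 3.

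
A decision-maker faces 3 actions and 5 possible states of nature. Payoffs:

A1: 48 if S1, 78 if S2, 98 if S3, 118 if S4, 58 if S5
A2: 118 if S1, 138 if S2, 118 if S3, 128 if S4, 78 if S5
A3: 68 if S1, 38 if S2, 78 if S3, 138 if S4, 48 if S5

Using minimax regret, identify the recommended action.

Column bests: S1=118, S2=138, S3=118, S4=138, S5=78.
A1 regrets: 70, 60, 20, 20, 20 → max 70
A2 regrets: 0, 0, 0, 10, 0 → max 10
A3 regrets: 50, 100, 40, 0, 30 → max 100
Smallest max regret = 10 → A2.

A2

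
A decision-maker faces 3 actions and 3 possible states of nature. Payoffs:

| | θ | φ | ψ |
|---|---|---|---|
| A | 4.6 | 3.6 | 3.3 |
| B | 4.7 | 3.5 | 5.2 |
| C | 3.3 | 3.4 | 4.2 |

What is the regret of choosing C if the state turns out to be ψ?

Best payoff under ψ is 5.2.
Regret = 5.2 − 4.2 = 1.0.

1.0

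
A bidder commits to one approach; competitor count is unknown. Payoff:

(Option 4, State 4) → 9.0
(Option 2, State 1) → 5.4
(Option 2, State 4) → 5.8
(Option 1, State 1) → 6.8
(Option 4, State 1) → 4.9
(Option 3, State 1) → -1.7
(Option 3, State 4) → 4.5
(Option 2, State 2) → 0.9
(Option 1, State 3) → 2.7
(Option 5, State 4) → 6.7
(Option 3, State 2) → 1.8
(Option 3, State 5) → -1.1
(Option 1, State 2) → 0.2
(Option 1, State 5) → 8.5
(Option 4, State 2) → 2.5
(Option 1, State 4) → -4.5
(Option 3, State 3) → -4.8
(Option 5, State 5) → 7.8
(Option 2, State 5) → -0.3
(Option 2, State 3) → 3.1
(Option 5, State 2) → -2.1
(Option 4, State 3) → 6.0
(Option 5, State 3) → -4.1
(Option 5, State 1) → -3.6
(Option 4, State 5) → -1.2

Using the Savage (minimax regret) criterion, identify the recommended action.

Option 2

Column bests: State 1=6.8, State 2=2.5, State 3=6.0, State 4=9.0, State 5=8.5.
Option 1 regrets: 0.0, 2.3, 3.3, 13.5, 0.0 → max 13.5
Option 2 regrets: 1.4, 1.6, 2.9, 3.2, 8.8 → max 8.8
Option 3 regrets: 8.5, 0.7, 10.8, 4.5, 9.6 → max 10.8
Option 4 regrets: 1.9, 0.0, 0.0, 0.0, 9.7 → max 9.7
Option 5 regrets: 10.4, 4.6, 10.1, 2.3, 0.7 → max 10.4
Smallest max regret = 8.8 → Option 2.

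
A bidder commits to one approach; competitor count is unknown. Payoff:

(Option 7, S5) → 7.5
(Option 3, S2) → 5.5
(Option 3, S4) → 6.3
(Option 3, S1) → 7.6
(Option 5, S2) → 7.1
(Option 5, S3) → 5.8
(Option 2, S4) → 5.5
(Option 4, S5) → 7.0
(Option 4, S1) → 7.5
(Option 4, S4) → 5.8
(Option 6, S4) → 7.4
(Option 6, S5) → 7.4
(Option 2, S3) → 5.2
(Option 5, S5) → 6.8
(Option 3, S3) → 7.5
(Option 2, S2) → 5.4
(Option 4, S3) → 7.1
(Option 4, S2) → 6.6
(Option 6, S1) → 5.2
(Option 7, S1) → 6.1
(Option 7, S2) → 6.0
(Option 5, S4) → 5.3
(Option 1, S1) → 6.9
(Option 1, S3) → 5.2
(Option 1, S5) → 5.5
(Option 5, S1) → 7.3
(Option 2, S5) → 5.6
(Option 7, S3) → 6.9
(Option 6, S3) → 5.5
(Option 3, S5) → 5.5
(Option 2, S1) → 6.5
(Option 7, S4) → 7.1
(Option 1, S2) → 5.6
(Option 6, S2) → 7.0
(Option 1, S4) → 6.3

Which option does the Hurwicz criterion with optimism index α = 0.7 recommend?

Option 7

Option 1: 0.7·6.9 + 0.3·5.2 = 6.39
Option 2: 0.7·6.5 + 0.3·5.2 = 6.11
Option 3: 0.7·7.6 + 0.3·5.5 = 6.97
Option 4: 0.7·7.5 + 0.3·5.8 = 6.99
Option 5: 0.7·7.3 + 0.3·5.3 = 6.7
Option 6: 0.7·7.4 + 0.3·5.2 = 6.74
Option 7: 0.7·7.5 + 0.3·6.0 = 7.05
Highest Hurwicz score = 7.05 → Option 7.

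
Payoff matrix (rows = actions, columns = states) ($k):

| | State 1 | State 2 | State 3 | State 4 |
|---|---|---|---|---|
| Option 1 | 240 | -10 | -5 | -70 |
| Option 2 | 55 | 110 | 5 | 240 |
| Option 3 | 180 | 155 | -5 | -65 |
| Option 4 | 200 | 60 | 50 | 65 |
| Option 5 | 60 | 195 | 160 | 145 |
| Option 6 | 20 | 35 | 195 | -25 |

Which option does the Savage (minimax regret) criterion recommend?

Option 4

Column bests: State 1=240, State 2=195, State 3=195, State 4=240.
Option 1 regrets: 0, 205, 200, 310 → max 310
Option 2 regrets: 185, 85, 190, 0 → max 190
Option 3 regrets: 60, 40, 200, 305 → max 305
Option 4 regrets: 40, 135, 145, 175 → max 175
Option 5 regrets: 180, 0, 35, 95 → max 180
Option 6 regrets: 220, 160, 0, 265 → max 265
Smallest max regret = 175 → Option 4.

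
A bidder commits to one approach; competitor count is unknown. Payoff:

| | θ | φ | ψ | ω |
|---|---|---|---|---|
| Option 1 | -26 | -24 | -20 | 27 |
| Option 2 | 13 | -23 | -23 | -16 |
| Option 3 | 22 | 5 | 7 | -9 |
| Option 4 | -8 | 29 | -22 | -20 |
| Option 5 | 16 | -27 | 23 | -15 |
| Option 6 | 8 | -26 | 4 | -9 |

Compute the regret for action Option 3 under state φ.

Best payoff under φ is 29.
Regret = 29 − 5 = 24.

24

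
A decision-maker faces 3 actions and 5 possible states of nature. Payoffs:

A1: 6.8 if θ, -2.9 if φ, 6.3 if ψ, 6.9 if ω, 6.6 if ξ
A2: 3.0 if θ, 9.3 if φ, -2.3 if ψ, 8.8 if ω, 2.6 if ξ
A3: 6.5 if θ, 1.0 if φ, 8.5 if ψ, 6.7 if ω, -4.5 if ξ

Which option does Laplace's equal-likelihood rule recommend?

A1

Row averages: A1=4.74, A2=4.28, A3=3.64
Highest average = 4.74 → A1.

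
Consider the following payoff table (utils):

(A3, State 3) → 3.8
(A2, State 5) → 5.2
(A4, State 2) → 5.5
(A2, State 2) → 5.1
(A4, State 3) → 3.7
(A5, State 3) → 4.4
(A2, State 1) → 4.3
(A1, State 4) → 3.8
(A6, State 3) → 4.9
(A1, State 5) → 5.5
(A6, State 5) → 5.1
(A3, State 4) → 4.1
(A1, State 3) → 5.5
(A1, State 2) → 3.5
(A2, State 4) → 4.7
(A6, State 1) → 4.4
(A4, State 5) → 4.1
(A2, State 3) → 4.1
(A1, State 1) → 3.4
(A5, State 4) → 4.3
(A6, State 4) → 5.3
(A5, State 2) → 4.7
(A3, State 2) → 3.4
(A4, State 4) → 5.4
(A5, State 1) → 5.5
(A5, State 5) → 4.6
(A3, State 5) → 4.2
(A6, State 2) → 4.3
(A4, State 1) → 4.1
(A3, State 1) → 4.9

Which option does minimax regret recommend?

Column bests: State 1=5.5, State 2=5.5, State 3=5.5, State 4=5.4, State 5=5.5.
A1 regrets: 2.1, 2.0, 0.0, 1.6, 0.0 → max 2.1
A2 regrets: 1.2, 0.4, 1.4, 0.7, 0.3 → max 1.4
A3 regrets: 0.6, 2.1, 1.7, 1.3, 1.3 → max 2.1
A4 regrets: 1.4, 0.0, 1.8, 0.0, 1.4 → max 1.8
A5 regrets: 0.0, 0.8, 1.1, 1.1, 0.9 → max 1.1
A6 regrets: 1.1, 1.2, 0.6, 0.1, 0.4 → max 1.2
Smallest max regret = 1.1 → A5.

A5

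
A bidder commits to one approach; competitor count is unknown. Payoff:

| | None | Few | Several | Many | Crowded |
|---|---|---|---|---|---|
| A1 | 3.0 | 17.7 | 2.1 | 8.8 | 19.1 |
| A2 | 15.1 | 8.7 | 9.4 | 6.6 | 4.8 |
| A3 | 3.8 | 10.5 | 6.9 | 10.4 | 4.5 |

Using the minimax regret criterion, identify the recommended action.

A1

Column bests: None=15.1, Few=17.7, Several=9.4, Many=10.4, Crowded=19.1.
A1 regrets: 12.1, 0.0, 7.3, 1.6, 0.0 → max 12.1
A2 regrets: 0.0, 9.0, 0.0, 3.8, 14.3 → max 14.3
A3 regrets: 11.3, 7.2, 2.5, 0.0, 14.6 → max 14.6
Smallest max regret = 12.1 → A1.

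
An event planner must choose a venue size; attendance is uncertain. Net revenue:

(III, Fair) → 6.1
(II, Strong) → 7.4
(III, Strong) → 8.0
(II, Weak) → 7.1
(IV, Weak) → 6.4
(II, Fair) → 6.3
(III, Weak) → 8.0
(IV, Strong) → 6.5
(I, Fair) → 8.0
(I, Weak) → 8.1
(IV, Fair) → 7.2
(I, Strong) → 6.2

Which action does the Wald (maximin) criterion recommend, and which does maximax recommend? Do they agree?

Row minima: I=6.2, II=6.3, III=6.1, IV=6.4
Best worst-case = 6.4 → IV.
Row maxima: I=8.1, II=7.4, III=8.0, IV=7.2
Best best-case = 8.1 → I.

maximin → IV; maximax → I (disagree)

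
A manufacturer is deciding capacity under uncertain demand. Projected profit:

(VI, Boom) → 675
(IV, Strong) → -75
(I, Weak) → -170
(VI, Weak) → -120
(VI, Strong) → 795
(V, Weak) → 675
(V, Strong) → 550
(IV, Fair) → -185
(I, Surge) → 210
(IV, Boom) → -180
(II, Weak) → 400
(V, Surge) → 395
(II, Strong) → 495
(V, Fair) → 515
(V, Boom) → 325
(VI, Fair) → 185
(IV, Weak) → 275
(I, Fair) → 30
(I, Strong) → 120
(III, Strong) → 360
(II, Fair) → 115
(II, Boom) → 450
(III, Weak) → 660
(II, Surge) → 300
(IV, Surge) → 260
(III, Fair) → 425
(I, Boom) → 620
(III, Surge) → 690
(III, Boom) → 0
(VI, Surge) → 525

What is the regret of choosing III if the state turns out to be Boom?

675

Best payoff under Boom is 675.
Regret = 675 − 0 = 675.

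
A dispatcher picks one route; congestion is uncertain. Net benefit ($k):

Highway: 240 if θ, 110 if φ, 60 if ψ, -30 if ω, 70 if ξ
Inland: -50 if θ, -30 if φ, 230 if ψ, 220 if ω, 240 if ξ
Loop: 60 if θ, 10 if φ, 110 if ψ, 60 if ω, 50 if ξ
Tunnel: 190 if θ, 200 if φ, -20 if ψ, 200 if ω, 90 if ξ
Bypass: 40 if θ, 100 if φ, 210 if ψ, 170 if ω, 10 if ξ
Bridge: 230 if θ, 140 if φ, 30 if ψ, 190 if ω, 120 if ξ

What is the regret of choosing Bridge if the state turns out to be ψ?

200

Best payoff under ψ is 230.
Regret = 230 − 30 = 200.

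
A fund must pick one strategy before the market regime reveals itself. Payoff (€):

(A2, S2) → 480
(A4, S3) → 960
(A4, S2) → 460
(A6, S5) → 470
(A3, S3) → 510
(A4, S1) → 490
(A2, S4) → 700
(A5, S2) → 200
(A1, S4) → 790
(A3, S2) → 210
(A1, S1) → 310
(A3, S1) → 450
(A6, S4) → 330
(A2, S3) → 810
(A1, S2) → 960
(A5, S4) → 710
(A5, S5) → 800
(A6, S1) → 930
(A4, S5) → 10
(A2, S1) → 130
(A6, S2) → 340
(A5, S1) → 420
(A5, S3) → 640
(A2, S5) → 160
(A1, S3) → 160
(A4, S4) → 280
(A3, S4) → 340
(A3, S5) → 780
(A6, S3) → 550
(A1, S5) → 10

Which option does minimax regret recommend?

A6

Column bests: S1=930, S2=960, S3=960, S4=790, S5=800.
A1 regrets: 620, 0, 800, 0, 790 → max 800
A2 regrets: 800, 480, 150, 90, 640 → max 800
A3 regrets: 480, 750, 450, 450, 20 → max 750
A4 regrets: 440, 500, 0, 510, 790 → max 790
A5 regrets: 510, 760, 320, 80, 0 → max 760
A6 regrets: 0, 620, 410, 460, 330 → max 620
Smallest max regret = 620 → A6.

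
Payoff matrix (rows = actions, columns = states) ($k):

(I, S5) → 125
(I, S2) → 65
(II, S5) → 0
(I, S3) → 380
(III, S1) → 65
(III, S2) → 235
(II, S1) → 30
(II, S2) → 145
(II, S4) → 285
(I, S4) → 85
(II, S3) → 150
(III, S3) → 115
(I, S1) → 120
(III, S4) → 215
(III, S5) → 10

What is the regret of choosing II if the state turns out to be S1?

90

Best payoff under S1 is 120.
Regret = 120 − 30 = 90.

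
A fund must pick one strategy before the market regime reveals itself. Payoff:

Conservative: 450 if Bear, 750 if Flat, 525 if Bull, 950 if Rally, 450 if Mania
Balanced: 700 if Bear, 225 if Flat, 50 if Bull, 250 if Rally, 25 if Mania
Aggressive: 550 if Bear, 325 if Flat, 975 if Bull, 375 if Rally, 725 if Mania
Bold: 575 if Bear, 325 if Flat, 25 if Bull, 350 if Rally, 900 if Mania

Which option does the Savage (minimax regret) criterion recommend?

Column bests: Bear=700, Flat=750, Bull=975, Rally=950, Mania=900.
Conservative regrets: 250, 0, 450, 0, 450 → max 450
Balanced regrets: 0, 525, 925, 700, 875 → max 925
Aggressive regrets: 150, 425, 0, 575, 175 → max 575
Bold regrets: 125, 425, 950, 600, 0 → max 950
Smallest max regret = 450 → Conservative.

Conservative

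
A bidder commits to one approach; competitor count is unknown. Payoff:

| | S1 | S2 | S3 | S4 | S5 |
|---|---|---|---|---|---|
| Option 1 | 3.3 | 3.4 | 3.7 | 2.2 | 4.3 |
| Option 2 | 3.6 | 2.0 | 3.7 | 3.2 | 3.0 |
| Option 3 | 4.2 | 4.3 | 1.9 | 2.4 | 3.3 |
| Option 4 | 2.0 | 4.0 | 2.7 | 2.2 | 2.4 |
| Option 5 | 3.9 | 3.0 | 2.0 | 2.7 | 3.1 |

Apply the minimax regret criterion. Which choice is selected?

Column bests: S1=4.2, S2=4.3, S3=3.7, S4=3.2, S5=4.3.
Option 1 regrets: 0.9, 0.9, 0.0, 1.0, 0.0 → max 1.0
Option 2 regrets: 0.6, 2.3, 0.0, 0.0, 1.3 → max 2.3
Option 3 regrets: 0.0, 0.0, 1.8, 0.8, 1.0 → max 1.8
Option 4 regrets: 2.2, 0.3, 1.0, 1.0, 1.9 → max 2.2
Option 5 regrets: 0.3, 1.3, 1.7, 0.5, 1.2 → max 1.7
Smallest max regret = 1.0 → Option 1.

Option 1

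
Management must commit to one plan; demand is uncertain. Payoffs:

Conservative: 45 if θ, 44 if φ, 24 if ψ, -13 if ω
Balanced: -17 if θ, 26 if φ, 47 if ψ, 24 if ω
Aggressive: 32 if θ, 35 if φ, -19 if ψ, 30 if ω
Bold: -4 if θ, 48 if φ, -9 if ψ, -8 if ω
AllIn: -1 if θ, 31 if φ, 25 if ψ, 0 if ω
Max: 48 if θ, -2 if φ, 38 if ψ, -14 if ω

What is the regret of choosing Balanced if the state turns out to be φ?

22

Best payoff under φ is 48.
Regret = 48 − 26 = 22.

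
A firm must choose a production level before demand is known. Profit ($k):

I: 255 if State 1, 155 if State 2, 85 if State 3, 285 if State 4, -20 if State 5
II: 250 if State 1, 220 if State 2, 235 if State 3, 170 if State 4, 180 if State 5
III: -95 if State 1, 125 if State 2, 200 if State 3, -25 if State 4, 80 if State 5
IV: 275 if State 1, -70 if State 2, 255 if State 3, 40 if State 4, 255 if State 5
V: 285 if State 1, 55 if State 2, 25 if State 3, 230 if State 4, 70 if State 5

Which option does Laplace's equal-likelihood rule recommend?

Row averages: I=152, II=211, III=57, IV=151, V=133
Highest average = 211 → II.

II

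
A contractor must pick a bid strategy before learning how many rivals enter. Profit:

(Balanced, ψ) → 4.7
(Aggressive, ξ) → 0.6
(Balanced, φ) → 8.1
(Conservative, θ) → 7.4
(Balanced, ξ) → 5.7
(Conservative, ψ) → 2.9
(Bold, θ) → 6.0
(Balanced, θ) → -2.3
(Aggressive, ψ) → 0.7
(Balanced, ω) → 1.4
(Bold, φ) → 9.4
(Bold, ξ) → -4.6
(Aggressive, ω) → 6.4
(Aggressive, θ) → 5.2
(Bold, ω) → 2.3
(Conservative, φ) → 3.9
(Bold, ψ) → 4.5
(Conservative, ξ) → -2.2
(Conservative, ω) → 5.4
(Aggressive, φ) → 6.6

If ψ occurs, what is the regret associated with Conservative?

Best payoff under ψ is 4.7.
Regret = 4.7 − 2.9 = 1.8.

1.8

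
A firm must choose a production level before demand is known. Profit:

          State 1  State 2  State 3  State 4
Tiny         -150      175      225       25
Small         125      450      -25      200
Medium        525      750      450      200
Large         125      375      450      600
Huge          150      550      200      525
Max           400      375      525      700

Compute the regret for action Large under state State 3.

75

Best payoff under State 3 is 525.
Regret = 525 − 450 = 75.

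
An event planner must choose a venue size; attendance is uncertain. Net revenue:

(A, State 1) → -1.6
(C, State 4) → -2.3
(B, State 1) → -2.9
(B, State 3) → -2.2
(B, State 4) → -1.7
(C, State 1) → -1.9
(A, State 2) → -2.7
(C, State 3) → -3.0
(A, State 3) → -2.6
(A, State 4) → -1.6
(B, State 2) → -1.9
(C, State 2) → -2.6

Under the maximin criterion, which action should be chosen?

Row minima: A=-2.7, B=-2.9, C=-3.0
Best worst-case = -2.7 → A.

A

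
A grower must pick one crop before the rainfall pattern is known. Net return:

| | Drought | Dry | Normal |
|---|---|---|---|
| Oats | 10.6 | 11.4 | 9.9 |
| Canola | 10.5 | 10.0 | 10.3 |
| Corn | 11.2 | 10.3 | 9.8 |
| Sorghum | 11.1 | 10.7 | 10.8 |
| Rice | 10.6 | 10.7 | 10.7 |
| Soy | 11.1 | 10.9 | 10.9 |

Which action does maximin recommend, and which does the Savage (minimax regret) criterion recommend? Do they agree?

maximin → Soy; minimax regret → Soy (agree)

Row minima: Oats=9.9, Canola=10.0, Corn=9.8, Sorghum=10.7, Rice=10.6, Soy=10.9
Best worst-case = 10.9 → Soy.
Column bests: Drought=11.2, Dry=11.4, Normal=10.9.
Oats regrets: 0.6, 0.0, 1.0 → max 1.0
Canola regrets: 0.7, 1.4, 0.6 → max 1.4
Corn regrets: 0.0, 1.1, 1.1 → max 1.1
Sorghum regrets: 0.1, 0.7, 0.1 → max 0.7
Rice regrets: 0.6, 0.7, 0.2 → max 0.7
Soy regrets: 0.1, 0.5, 0.0 → max 0.5
Smallest max regret = 0.5 → Soy.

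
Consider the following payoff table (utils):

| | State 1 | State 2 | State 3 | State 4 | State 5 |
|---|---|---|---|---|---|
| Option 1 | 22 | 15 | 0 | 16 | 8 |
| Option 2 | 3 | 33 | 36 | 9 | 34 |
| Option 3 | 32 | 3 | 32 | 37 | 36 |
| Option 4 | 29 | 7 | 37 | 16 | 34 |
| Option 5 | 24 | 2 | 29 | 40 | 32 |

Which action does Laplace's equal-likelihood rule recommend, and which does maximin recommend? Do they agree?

laplace → Option 3; maximin → Option 4 (disagree)

Row averages: Option 1=12.2, Option 2=23, Option 3=28, Option 4=24.6, Option 5=25.4
Highest average = 28 → Option 3.
Row minima: Option 1=0, Option 2=3, Option 3=3, Option 4=7, Option 5=2
Best worst-case = 7 → Option 4.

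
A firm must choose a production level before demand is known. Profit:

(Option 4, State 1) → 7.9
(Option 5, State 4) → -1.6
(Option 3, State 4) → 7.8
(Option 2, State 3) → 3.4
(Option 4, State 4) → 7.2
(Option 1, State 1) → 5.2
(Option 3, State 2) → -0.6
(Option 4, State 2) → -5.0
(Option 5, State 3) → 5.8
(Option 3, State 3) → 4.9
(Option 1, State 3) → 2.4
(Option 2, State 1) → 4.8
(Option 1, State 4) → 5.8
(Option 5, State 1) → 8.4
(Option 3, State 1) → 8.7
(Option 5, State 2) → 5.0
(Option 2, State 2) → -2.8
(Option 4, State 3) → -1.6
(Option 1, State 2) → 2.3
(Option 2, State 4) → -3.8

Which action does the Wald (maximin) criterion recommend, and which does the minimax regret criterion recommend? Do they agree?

maximin → Option 1; minimax regret → Option 1 (agree)

Row minima: Option 1=2.3, Option 2=-3.8, Option 3=-0.6, Option 4=-5.0, Option 5=-1.6
Best worst-case = 2.3 → Option 1.
Column bests: State 1=8.7, State 2=5.0, State 3=5.8, State 4=7.8.
Option 1 regrets: 3.5, 2.7, 3.4, 2.0 → max 3.5
Option 2 regrets: 3.9, 7.8, 2.4, 11.6 → max 11.6
Option 3 regrets: 0.0, 5.6, 0.9, 0.0 → max 5.6
Option 4 regrets: 0.8, 10.0, 7.4, 0.6 → max 10.0
Option 5 regrets: 0.3, 0.0, 0.0, 9.4 → max 9.4
Smallest max regret = 3.5 → Option 1.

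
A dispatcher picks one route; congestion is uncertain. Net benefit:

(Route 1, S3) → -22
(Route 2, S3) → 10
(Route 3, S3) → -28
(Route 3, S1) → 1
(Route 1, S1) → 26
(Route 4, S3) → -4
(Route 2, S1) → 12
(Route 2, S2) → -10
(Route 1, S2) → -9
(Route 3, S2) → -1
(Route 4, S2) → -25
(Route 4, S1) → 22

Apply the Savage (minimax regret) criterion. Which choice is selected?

Route 2

Column bests: S1=26, S2=-1, S3=10.
Route 1 regrets: 0, 8, 32 → max 32
Route 2 regrets: 14, 9, 0 → max 14
Route 3 regrets: 25, 0, 38 → max 38
Route 4 regrets: 4, 24, 14 → max 24
Smallest max regret = 14 → Route 2.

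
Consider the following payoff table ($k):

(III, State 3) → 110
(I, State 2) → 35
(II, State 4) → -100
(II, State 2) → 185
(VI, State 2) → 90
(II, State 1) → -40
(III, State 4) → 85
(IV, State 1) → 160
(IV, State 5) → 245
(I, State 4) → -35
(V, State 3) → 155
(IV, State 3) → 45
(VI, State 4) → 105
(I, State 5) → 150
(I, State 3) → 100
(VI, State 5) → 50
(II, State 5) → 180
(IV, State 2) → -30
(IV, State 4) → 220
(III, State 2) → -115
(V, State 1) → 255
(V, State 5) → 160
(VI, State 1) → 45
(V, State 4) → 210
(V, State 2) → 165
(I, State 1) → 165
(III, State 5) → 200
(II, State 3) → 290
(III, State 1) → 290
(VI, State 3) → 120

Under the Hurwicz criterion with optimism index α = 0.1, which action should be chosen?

I: 0.1·165 + 0.9·(-35) = -15
II: 0.1·290 + 0.9·(-100) = -61
III: 0.1·290 + 0.9·(-115) = -74.5
IV: 0.1·245 + 0.9·(-30) = -2.5
V: 0.1·255 + 0.9·155 = 165
VI: 0.1·120 + 0.9·45 = 52.5
Highest Hurwicz score = 165 → V.

V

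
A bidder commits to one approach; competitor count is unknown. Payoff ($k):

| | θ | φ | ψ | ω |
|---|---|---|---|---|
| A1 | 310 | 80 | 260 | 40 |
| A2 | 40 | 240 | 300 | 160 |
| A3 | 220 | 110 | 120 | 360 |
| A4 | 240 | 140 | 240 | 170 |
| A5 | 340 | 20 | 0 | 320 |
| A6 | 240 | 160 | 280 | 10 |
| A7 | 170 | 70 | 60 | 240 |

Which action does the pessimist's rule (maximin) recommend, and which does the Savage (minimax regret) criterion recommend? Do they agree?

Row minima: A1=40, A2=40, A3=110, A4=140, A5=0, A6=10, A7=60
Best worst-case = 140 → A4.
Column bests: θ=340, φ=240, ψ=300, ω=360.
A1 regrets: 30, 160, 40, 320 → max 320
A2 regrets: 300, 0, 0, 200 → max 300
A3 regrets: 120, 130, 180, 0 → max 180
A4 regrets: 100, 100, 60, 190 → max 190
A5 regrets: 0, 220, 300, 40 → max 300
A6 regrets: 100, 80, 20, 350 → max 350
A7 regrets: 170, 170, 240, 120 → max 240
Smallest max regret = 180 → A3.

maximin → A4; minimax regret → A3 (disagree)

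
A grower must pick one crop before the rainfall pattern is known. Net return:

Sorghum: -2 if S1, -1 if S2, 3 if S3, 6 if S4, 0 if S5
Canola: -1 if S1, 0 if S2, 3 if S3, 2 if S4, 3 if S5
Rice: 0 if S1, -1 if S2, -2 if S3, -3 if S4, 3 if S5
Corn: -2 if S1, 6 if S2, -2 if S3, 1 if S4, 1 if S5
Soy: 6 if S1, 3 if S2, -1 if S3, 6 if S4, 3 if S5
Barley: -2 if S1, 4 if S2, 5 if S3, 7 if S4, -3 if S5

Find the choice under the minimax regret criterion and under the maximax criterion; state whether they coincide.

Column bests: S1=6, S2=6, S3=5, S4=7, S5=3.
Sorghum regrets: 8, 7, 2, 1, 3 → max 8
Canola regrets: 7, 6, 2, 5, 0 → max 7
Rice regrets: 6, 7, 7, 10, 0 → max 10
Corn regrets: 8, 0, 7, 6, 2 → max 8
Soy regrets: 0, 3, 6, 1, 0 → max 6
Barley regrets: 8, 2, 0, 0, 6 → max 8
Smallest max regret = 6 → Soy.
Row maxima: Sorghum=6, Canola=3, Rice=3, Corn=6, Soy=6, Barley=7
Best best-case = 7 → Barley.

minimax regret → Soy; maximax → Barley (disagree)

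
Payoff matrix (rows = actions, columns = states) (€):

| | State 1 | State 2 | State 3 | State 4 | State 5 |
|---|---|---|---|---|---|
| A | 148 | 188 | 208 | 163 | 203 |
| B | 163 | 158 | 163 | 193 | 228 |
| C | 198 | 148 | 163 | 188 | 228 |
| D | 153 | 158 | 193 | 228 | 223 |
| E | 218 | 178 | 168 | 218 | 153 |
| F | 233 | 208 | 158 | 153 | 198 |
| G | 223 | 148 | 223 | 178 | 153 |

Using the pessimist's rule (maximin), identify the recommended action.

Row minima: A=148, B=158, C=148, D=153, E=153, F=153, G=148
Best worst-case = 158 → B.

B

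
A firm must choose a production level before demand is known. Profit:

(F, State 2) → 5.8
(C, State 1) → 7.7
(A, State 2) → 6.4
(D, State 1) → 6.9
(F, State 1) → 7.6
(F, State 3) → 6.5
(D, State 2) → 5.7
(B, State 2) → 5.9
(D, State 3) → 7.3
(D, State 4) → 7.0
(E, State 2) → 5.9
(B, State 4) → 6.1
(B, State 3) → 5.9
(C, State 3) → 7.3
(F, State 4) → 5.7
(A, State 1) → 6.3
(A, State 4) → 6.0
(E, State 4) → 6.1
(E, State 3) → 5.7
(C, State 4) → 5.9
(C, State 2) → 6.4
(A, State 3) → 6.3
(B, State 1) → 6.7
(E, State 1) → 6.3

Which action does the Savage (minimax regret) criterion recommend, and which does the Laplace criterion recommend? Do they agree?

minimax regret → D; laplace → C (disagree)

Column bests: State 1=7.7, State 2=6.4, State 3=7.3, State 4=7.0.
A regrets: 1.4, 0.0, 1.0, 1.0 → max 1.4
B regrets: 1.0, 0.5, 1.4, 0.9 → max 1.4
C regrets: 0.0, 0.0, 0.0, 1.1 → max 1.1
D regrets: 0.8, 0.7, 0.0, 0.0 → max 0.8
E regrets: 1.4, 0.5, 1.6, 0.9 → max 1.6
F regrets: 0.1, 0.6, 0.8, 1.3 → max 1.3
Smallest max regret = 0.8 → D.
Row averages: A=6.25, B=6.15, C=6.825, D=6.725, E=6, F=6.4
Highest average = 6.825 → C.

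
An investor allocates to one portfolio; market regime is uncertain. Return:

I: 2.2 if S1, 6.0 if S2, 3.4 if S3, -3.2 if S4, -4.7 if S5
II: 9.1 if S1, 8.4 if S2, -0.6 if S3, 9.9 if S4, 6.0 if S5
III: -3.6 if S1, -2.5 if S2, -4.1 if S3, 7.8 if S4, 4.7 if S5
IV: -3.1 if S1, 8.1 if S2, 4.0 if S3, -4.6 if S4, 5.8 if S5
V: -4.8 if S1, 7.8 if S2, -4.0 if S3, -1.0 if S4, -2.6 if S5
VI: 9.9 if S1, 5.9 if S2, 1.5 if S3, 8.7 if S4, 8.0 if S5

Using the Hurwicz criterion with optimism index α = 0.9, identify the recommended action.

VI

I: 0.9·6.0 + 0.1·(-4.7) = 4.93
II: 0.9·9.9 + 0.1·(-0.6) = 8.85
III: 0.9·7.8 + 0.1·(-4.1) = 6.61
IV: 0.9·8.1 + 0.1·(-4.6) = 6.83
V: 0.9·7.8 + 0.1·(-4.8) = 6.54
VI: 0.9·9.9 + 0.1·1.5 = 9.06
Highest Hurwicz score = 9.06 → VI.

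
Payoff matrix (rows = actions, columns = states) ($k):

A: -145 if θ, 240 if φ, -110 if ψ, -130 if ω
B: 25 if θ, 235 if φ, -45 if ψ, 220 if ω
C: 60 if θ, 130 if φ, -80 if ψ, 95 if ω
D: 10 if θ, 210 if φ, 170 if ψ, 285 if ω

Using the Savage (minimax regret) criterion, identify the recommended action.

D

Column bests: θ=60, φ=240, ψ=170, ω=285.
A regrets: 205, 0, 280, 415 → max 415
B regrets: 35, 5, 215, 65 → max 215
C regrets: 0, 110, 250, 190 → max 250
D regrets: 50, 30, 0, 0 → max 50
Smallest max regret = 50 → D.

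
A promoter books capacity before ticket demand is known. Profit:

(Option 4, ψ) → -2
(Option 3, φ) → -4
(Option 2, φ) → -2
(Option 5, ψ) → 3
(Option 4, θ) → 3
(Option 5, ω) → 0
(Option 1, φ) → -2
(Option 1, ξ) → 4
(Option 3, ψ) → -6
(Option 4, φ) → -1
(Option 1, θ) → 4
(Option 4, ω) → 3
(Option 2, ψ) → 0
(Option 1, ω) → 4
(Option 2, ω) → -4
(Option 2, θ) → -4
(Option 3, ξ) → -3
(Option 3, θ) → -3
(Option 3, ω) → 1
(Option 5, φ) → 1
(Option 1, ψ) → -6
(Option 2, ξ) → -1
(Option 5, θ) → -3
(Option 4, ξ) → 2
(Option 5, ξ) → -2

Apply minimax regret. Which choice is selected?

Column bests: θ=4, φ=1, ψ=3, ω=4, ξ=4.
Option 1 regrets: 0, 3, 9, 0, 0 → max 9
Option 2 regrets: 8, 3, 3, 8, 5 → max 8
Option 3 regrets: 7, 5, 9, 3, 7 → max 9
Option 4 regrets: 1, 2, 5, 1, 2 → max 5
Option 5 regrets: 7, 0, 0, 4, 6 → max 7
Smallest max regret = 5 → Option 4.

Option 4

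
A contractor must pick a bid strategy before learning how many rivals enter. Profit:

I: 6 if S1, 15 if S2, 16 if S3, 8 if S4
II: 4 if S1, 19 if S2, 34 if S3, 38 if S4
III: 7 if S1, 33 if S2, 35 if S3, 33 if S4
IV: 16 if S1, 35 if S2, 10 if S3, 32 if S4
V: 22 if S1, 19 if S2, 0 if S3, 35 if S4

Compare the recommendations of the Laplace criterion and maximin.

laplace → III; maximin → IV (disagree)

Row averages: I=11.25, II=23.75, III=27, IV=23.25, V=19
Highest average = 27 → III.
Row minima: I=6, II=4, III=7, IV=10, V=0
Best worst-case = 10 → IV.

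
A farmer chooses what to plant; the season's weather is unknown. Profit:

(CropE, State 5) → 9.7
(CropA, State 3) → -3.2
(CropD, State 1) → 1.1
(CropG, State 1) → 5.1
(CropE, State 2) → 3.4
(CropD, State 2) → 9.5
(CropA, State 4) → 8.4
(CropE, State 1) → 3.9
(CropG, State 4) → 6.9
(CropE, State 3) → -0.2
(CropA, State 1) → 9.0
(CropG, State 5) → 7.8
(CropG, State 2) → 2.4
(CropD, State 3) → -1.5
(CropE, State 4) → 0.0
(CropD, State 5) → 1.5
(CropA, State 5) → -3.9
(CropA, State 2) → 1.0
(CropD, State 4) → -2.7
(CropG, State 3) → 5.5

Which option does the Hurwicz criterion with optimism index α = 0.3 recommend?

CropD: 0.3·9.5 + 0.7·(-2.7) = 0.96
CropE: 0.3·9.7 + 0.7·(-0.2) = 2.77
CropG: 0.3·7.8 + 0.7·2.4 = 4.02
CropA: 0.3·9.0 + 0.7·(-3.9) = -0.03
Highest Hurwicz score = 4.02 → CropG.

CropG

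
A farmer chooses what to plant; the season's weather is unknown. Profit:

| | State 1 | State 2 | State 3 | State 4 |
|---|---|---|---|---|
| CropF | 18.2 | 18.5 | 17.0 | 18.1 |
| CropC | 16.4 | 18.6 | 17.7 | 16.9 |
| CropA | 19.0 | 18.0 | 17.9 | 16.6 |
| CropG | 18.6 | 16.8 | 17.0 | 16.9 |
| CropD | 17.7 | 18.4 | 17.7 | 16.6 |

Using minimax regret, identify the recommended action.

Column bests: State 1=19.0, State 2=18.6, State 3=17.9, State 4=18.1.
CropF regrets: 0.8, 0.1, 0.9, 0.0 → max 0.9
CropC regrets: 2.6, 0.0, 0.2, 1.2 → max 2.6
CropA regrets: 0.0, 0.6, 0.0, 1.5 → max 1.5
CropG regrets: 0.4, 1.8, 0.9, 1.2 → max 1.8
CropD regrets: 1.3, 0.2, 0.2, 1.5 → max 1.5
Smallest max regret = 0.9 → CropF.

CropF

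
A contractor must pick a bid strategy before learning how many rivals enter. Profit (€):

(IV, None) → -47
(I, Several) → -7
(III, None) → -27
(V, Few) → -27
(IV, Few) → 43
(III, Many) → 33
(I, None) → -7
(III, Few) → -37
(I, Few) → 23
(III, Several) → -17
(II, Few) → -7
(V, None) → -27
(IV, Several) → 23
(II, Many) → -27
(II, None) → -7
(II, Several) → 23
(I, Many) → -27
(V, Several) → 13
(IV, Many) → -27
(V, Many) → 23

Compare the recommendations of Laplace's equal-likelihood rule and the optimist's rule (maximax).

laplace → IV; maximax → IV (agree)

Row averages: I=-4.5, II=-4.5, III=-12, IV=-2, V=-4.5
Highest average = -2 → IV.
Row maxima: I=23, II=23, III=33, IV=43, V=23
Best best-case = 43 → IV.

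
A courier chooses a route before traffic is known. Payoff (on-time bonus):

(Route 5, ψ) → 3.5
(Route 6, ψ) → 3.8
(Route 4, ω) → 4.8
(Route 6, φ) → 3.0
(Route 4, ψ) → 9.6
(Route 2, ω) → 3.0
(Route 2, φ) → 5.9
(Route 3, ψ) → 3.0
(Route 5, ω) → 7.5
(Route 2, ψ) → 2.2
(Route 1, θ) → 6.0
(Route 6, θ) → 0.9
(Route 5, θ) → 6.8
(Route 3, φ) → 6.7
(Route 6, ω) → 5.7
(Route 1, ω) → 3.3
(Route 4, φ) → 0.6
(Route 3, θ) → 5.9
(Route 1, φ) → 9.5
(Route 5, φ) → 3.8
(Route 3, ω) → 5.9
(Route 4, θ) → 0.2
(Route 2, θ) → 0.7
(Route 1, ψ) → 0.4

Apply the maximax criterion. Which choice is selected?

Row maxima: Route 1=9.5, Route 2=5.9, Route 3=6.7, Route 4=9.6, Route 5=7.5, Route 6=5.7
Best best-case = 9.6 → Route 4.

Route 4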